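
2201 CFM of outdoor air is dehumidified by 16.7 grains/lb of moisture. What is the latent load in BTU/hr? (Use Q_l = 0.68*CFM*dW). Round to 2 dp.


Q = 0.68 * 2201 * 16.7 = 24994.56 BTU/hr

24994.56 BTU/hr


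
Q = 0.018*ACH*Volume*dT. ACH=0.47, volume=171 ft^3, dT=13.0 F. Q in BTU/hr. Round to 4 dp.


Q = 0.018 * 0.47 * 171 * 13.0 = 18.8066 BTU/hr

18.8066 BTU/hr


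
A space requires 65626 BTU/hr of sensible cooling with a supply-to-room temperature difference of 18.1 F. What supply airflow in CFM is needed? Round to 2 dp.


CFM = 65626 / (1.08 * 18.1) = 3357.17

3357.17 CFM


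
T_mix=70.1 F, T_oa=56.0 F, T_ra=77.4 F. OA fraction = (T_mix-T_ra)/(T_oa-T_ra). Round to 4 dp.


frac = (70.1 - 77.4) / (56.0 - 77.4) = 0.3411

0.3411


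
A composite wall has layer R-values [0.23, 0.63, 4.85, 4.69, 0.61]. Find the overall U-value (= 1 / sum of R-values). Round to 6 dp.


R_total = 0.23 + 0.63 + 4.85 + 4.69 + 0.61 = 11.01
U = 1/11.01 = 0.090827

0.090827


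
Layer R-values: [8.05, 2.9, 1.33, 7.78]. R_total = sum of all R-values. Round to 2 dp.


R_total = 8.05 + 2.9 + 1.33 + 7.78 = 20.06

20.06


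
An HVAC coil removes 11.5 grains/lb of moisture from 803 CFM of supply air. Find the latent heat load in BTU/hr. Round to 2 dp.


Q = 0.68 * 803 * 11.5 = 6279.46 BTU/hr

6279.46 BTU/hr


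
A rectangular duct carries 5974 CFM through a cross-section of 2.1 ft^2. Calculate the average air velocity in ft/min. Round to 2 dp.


V = 5974 / 2.1 = 2844.76 ft/min

2844.76 ft/min


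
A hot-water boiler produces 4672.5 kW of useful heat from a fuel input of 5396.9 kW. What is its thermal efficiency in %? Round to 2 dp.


eta = (4672.5/5396.9)*100 = 86.58 %

86.58 %


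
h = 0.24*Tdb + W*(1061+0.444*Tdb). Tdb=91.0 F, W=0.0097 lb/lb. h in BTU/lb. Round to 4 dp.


h = 0.24*91.0 + 0.0097*(1061+0.444*91.0) = 32.5236 BTU/lb

32.5236 BTU/lb


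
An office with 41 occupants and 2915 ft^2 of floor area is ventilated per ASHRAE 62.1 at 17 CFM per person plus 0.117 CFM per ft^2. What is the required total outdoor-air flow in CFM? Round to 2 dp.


Total = 41*17 + 2915*0.117 = 1038.06 CFM

1038.06 CFM


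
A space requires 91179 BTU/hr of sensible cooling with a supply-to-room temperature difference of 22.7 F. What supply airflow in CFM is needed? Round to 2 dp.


CFM = 91179 / (1.08 * 22.7) = 3719.16

3719.16 CFM


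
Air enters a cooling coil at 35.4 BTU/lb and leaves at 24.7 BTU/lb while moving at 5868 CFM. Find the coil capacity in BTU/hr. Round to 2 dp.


Q = 4.5 * 5868 * (35.4 - 24.7) = 282544.20 BTU/hr

282544.20 BTU/hr


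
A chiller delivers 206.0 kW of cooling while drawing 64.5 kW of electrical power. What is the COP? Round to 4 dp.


COP = 206.0 / 64.5 = 3.1938

3.1938


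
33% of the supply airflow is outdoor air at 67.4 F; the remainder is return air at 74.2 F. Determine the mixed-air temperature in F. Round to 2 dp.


T_mix = 0.33*67.4 + 0.67*74.2 = 71.96 F

71.96 F


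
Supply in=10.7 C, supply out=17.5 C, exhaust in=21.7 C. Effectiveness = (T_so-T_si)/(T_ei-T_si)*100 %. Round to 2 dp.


eff = (17.5-10.7)/(21.7-10.7)*100 = 61.82 %

61.82 %


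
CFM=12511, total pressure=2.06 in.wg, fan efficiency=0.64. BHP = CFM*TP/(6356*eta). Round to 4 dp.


BHP = 12511 * 2.06 / (6356 * 0.64) = 6.3357 hp

6.3357 hp


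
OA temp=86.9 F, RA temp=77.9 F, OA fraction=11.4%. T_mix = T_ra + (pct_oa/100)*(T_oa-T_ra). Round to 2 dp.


T_mix = 77.9 + (11.4/100)*(86.9-77.9) = 78.93 F

78.93 F


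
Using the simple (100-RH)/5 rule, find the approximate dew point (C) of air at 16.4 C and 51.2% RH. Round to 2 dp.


Td = 16.4 - (100-51.2)/5 = 6.64 C

6.64 C


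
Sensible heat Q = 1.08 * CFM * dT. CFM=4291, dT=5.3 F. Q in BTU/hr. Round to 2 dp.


Q = 1.08 * 4291 * 5.3 = 24561.68 BTU/hr

24561.68 BTU/hr


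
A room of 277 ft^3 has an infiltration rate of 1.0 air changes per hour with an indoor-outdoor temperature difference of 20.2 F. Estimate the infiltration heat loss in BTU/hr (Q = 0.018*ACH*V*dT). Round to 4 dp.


Q = 0.018 * 1.0 * 277 * 20.2 = 100.7172 BTU/hr

100.7172 BTU/hr


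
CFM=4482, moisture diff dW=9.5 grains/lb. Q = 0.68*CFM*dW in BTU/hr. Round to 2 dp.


Q = 0.68 * 4482 * 9.5 = 28953.72 BTU/hr

28953.72 BTU/hr


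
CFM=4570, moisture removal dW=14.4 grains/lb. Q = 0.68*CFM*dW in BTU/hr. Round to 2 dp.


Q = 0.68 * 4570 * 14.4 = 44749.44 BTU/hr

44749.44 BTU/hr


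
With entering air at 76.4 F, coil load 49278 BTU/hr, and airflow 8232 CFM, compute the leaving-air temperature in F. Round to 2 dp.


dT = 49278/(1.08*8232) = 5.5427
T_leave = 76.4 - 5.5427 = 70.86 F

70.86 F


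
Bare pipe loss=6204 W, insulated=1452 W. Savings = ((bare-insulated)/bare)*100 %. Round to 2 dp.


Savings = ((6204-1452)/6204)*100 = 76.60 %

76.60 %


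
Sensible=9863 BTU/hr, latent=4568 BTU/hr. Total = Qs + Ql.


Qt = 9863 + 4568 = 14431 BTU/hr

14431 BTU/hr


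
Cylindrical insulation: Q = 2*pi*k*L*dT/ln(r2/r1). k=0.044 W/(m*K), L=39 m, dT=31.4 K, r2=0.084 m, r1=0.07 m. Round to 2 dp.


Q = 2*pi*0.044*39*31.4/ln(0.084/0.07) = 1856.90 W

1856.90 W


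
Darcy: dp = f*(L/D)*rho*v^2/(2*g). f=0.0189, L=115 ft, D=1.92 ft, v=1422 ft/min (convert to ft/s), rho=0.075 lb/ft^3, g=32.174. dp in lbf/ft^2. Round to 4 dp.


v_fps = 1422/60 = 23.7 ft/s
dp = 0.0189*(115/1.92)*0.075*23.7^2/(2*32.174) = 0.7411 lbf/ft^2

0.7411 lbf/ft^2


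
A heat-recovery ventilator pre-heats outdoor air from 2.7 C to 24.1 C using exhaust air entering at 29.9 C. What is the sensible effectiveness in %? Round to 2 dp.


eff = (24.1-2.7)/(29.9-2.7)*100 = 78.68 %

78.68 %


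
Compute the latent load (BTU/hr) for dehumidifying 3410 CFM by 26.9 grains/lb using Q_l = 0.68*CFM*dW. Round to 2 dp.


Q = 0.68 * 3410 * 26.9 = 62375.72 BTU/hr

62375.72 BTU/hr


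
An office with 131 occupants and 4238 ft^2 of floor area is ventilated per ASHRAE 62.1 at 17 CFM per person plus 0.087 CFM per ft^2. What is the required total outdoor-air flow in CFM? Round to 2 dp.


Total = 131*17 + 4238*0.087 = 2595.71 CFM

2595.71 CFM


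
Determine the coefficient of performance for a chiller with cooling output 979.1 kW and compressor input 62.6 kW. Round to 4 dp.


COP = 979.1 / 62.6 = 15.6406

15.6406


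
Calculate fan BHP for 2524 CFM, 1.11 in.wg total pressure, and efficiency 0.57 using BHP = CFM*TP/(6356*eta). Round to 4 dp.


BHP = 2524 * 1.11 / (6356 * 0.57) = 0.7733 hp

0.7733 hp


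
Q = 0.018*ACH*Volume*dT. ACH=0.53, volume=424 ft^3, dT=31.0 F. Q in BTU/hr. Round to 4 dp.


Q = 0.018 * 0.53 * 424 * 31.0 = 125.3938 BTU/hr

125.3938 BTU/hr


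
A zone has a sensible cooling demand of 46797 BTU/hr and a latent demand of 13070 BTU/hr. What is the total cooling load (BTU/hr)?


Qt = 46797 + 13070 = 59867 BTU/hr

59867 BTU/hr


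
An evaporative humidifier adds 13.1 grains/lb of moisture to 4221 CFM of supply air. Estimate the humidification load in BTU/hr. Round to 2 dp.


Q = 0.68 * 4221 * 13.1 = 37600.67 BTU/hr

37600.67 BTU/hr


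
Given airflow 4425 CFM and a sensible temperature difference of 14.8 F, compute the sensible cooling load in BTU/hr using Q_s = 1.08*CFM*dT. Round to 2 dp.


Q = 1.08 * 4425 * 14.8 = 70729.20 BTU/hr

70729.20 BTU/hr


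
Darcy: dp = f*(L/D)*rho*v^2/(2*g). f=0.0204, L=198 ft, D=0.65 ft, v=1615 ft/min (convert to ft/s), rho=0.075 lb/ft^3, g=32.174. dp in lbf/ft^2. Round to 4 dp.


v_fps = 1615/60 = 26.9167 ft/s
dp = 0.0204*(198/0.65)*0.075*26.9167^2/(2*32.174) = 5.2475 lbf/ft^2

5.2475 lbf/ft^2


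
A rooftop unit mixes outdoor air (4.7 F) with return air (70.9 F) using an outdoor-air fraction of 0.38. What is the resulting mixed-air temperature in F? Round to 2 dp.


T_mix = 0.38*4.7 + 0.62*70.9 = 45.74 F

45.74 F


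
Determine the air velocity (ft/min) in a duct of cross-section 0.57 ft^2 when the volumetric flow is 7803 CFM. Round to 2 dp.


V = 7803 / 0.57 = 13689.47 ft/min

13689.47 ft/min


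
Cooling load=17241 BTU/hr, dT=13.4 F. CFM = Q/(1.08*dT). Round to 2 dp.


CFM = 17241 / (1.08 * 13.4) = 1191.33

1191.33 CFM


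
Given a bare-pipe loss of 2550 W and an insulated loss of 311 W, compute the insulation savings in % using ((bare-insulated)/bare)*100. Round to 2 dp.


Savings = ((2550-311)/2550)*100 = 87.80 %

87.80 %


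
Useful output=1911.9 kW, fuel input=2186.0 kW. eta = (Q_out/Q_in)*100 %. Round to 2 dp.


eta = (1911.9/2186.0)*100 = 87.46 %

87.46 %


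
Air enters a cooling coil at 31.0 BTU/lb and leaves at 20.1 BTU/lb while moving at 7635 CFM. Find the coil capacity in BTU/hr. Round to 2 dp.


Q = 4.5 * 7635 * (31.0 - 20.1) = 374496.75 BTU/hr

374496.75 BTU/hr


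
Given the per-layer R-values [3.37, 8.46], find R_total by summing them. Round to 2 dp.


R_total = 3.37 + 8.46 = 11.83

11.83


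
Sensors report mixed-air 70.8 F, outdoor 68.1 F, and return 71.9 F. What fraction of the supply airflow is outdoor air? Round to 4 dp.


frac = (70.8 - 71.9) / (68.1 - 71.9) = 0.2895

0.2895


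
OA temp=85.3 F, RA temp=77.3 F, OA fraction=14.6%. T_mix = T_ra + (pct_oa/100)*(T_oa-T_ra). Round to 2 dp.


T_mix = 77.3 + (14.6/100)*(85.3-77.3) = 78.47 F

78.47 F


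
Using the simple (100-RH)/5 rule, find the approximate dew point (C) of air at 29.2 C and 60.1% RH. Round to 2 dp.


Td = 29.2 - (100-60.1)/5 = 21.22 C

21.22 C


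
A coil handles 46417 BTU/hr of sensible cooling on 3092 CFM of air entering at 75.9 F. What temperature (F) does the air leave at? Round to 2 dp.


dT = 46417/(1.08*3092) = 13.9000
T_leave = 75.9 - 13.9000 = 62.00 F

62.00 F


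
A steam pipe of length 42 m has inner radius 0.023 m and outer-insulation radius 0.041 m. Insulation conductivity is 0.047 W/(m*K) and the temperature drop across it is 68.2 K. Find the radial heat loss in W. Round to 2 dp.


Q = 2*pi*0.047*42*68.2/ln(0.041/0.023) = 1463.27 W

1463.27 W


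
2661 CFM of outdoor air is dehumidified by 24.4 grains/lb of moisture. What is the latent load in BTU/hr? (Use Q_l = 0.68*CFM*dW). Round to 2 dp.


Q = 0.68 * 2661 * 24.4 = 44151.31 BTU/hr

44151.31 BTU/hr


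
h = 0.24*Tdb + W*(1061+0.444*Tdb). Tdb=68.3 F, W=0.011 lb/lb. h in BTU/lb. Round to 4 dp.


h = 0.24*68.3 + 0.011*(1061+0.444*68.3) = 28.3966 BTU/lb

28.3966 BTU/lb


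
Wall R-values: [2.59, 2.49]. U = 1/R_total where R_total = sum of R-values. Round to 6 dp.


R_total = 2.59 + 2.49 = 5.08
U = 1/5.08 = 0.196850

0.196850


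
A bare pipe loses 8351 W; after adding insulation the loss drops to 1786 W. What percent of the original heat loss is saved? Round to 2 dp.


Savings = ((8351-1786)/8351)*100 = 78.61 %

78.61 %


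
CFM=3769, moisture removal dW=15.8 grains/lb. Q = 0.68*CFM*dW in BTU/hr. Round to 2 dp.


Q = 0.68 * 3769 * 15.8 = 40494.14 BTU/hr

40494.14 BTU/hr


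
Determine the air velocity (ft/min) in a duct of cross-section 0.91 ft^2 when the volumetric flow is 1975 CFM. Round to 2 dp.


V = 1975 / 0.91 = 2170.33 ft/min

2170.33 ft/min


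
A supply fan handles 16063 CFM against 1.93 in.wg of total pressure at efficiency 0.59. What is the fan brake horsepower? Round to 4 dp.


BHP = 16063 * 1.93 / (6356 * 0.59) = 8.2670 hp

8.2670 hp


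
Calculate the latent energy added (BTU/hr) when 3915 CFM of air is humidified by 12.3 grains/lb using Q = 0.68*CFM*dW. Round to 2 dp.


Q = 0.68 * 3915 * 12.3 = 32745.06 BTU/hr

32745.06 BTU/hr


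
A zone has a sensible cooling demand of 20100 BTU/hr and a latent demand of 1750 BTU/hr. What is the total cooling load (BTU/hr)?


Qt = 20100 + 1750 = 21850 BTU/hr

21850 BTU/hr


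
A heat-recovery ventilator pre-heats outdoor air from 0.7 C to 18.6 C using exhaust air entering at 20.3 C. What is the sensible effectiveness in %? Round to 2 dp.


eff = (18.6-0.7)/(20.3-0.7)*100 = 91.33 %

91.33 %


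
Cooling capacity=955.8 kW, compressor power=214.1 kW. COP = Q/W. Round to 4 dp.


COP = 955.8 / 214.1 = 4.4643

4.4643


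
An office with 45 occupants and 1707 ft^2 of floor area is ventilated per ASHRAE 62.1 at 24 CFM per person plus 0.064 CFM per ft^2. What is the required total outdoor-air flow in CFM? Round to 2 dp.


Total = 45*24 + 1707*0.064 = 1189.25 CFM

1189.25 CFM


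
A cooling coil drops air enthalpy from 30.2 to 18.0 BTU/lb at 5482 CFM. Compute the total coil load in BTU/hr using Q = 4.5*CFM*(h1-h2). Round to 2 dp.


Q = 4.5 * 5482 * (30.2 - 18.0) = 300961.80 BTU/hr

300961.80 BTU/hr


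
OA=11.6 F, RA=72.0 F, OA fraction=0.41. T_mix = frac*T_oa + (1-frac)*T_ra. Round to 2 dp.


T_mix = 0.41*11.6 + 0.59*72.0 = 47.24 F

47.24 F


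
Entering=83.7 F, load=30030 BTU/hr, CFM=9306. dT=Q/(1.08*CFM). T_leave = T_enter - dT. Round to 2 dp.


dT = 30030/(1.08*9306) = 2.9879
T_leave = 83.7 - 2.9879 = 80.71 F

80.71 F


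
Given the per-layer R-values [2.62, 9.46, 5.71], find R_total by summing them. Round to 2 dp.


R_total = 2.62 + 9.46 + 5.71 = 17.79

17.79


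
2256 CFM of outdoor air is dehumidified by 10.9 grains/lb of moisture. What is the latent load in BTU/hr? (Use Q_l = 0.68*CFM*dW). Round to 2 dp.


Q = 0.68 * 2256 * 10.9 = 16721.47 BTU/hr

16721.47 BTU/hr


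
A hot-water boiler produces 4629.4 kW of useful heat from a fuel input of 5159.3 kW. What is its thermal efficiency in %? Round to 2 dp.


eta = (4629.4/5159.3)*100 = 89.73 %

89.73 %


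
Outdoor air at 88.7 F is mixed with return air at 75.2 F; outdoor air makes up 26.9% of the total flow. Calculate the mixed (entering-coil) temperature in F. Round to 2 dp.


T_mix = 75.2 + (26.9/100)*(88.7-75.2) = 78.83 F

78.83 F


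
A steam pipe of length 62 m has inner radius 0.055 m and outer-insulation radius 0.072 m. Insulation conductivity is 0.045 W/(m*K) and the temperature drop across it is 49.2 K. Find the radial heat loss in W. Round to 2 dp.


Q = 2*pi*0.045*62*49.2/ln(0.072/0.055) = 3202.28 W

3202.28 W


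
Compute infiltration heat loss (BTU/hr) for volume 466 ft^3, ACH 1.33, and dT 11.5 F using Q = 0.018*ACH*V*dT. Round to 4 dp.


Q = 0.018 * 1.33 * 466 * 11.5 = 128.2945 BTU/hr

128.2945 BTU/hr


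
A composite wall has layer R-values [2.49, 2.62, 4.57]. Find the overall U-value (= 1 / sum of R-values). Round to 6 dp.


R_total = 2.49 + 2.62 + 4.57 = 9.68
U = 1/9.68 = 0.103306

0.103306


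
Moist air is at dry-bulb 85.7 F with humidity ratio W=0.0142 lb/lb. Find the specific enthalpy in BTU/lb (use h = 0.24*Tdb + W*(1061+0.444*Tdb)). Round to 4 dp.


h = 0.24*85.7 + 0.0142*(1061+0.444*85.7) = 36.1745 BTU/lb

36.1745 BTU/lb


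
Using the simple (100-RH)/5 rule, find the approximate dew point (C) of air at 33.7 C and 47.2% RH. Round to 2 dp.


Td = 33.7 - (100-47.2)/5 = 23.14 C

23.14 C


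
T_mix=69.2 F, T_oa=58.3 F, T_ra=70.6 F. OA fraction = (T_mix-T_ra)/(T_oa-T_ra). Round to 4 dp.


frac = (69.2 - 70.6) / (58.3 - 70.6) = 0.1138

0.1138


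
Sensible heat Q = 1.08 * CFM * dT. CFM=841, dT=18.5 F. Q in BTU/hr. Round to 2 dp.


Q = 1.08 * 841 * 18.5 = 16803.18 BTU/hr

16803.18 BTU/hr


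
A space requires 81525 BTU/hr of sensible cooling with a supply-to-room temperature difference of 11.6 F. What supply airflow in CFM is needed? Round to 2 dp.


CFM = 81525 / (1.08 * 11.6) = 6507.42

6507.42 CFM


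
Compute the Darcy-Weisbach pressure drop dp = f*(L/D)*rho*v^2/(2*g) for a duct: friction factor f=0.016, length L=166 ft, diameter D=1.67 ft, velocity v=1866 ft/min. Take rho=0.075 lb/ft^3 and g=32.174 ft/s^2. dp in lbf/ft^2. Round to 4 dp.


v_fps = 1866/60 = 31.1 ft/s
dp = 0.016*(166/1.67)*0.075*31.1^2/(2*32.174) = 1.7929 lbf/ft^2

1.7929 lbf/ft^2


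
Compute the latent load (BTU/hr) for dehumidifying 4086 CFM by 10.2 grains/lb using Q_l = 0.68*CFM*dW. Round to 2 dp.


Q = 0.68 * 4086 * 10.2 = 28340.50 BTU/hr

28340.50 BTU/hr


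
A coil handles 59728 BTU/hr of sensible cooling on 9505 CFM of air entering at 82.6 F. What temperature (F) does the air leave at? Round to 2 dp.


dT = 59728/(1.08*9505) = 5.8184
T_leave = 82.6 - 5.8184 = 76.78 F

76.78 F


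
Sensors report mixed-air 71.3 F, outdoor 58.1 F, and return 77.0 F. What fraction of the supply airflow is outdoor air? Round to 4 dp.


frac = (71.3 - 77.0) / (58.1 - 77.0) = 0.3016

0.3016


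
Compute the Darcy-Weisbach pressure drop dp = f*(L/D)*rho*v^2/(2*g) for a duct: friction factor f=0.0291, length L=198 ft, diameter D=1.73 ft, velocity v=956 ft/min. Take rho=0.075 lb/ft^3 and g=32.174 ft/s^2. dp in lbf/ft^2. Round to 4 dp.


v_fps = 956/60 = 15.9333 ft/s
dp = 0.0291*(198/1.73)*0.075*15.9333^2/(2*32.174) = 0.9855 lbf/ft^2

0.9855 lbf/ft^2


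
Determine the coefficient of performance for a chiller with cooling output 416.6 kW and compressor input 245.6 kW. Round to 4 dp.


COP = 416.6 / 245.6 = 1.6963

1.6963


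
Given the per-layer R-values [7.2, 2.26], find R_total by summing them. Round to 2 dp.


R_total = 7.2 + 2.26 = 9.46

9.46


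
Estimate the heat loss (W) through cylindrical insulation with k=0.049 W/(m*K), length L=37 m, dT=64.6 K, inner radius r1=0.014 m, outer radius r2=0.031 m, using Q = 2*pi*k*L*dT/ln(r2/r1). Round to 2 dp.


Q = 2*pi*0.049*37*64.6/ln(0.031/0.014) = 925.72 W

925.72 W


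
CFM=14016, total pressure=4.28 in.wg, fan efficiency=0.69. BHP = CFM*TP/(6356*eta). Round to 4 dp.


BHP = 14016 * 4.28 / (6356 * 0.69) = 13.6784 hp

13.6784 hp


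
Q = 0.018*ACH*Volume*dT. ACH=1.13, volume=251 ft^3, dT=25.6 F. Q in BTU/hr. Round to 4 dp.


Q = 0.018 * 1.13 * 251 * 25.6 = 130.6967 BTU/hr

130.6967 BTU/hr


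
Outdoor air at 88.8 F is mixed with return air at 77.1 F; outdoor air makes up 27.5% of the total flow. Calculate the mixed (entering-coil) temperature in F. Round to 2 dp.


T_mix = 77.1 + (27.5/100)*(88.8-77.1) = 80.32 F

80.32 F


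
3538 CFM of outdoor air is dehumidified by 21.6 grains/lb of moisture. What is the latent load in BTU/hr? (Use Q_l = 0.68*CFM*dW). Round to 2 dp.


Q = 0.68 * 3538 * 21.6 = 51966.14 BTU/hr

51966.14 BTU/hr


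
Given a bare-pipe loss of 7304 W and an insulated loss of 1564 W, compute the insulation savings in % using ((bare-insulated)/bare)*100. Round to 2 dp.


Savings = ((7304-1564)/7304)*100 = 78.59 %

78.59 %


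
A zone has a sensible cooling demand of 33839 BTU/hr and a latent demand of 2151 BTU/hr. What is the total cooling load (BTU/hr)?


Qt = 33839 + 2151 = 35990 BTU/hr

35990 BTU/hr


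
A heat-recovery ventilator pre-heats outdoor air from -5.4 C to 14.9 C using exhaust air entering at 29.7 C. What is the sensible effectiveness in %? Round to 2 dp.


eff = (14.9-(-5.4))/(29.7-(-5.4))*100 = 57.83 %

57.83 %


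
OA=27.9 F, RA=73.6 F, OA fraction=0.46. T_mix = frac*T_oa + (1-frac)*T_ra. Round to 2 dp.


T_mix = 0.46*27.9 + 0.54*73.6 = 52.58 F

52.58 F


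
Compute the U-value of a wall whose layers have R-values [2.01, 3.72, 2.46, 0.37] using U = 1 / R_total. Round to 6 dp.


R_total = 2.01 + 3.72 + 2.46 + 0.37 = 8.56
U = 1/8.56 = 0.116822

0.116822


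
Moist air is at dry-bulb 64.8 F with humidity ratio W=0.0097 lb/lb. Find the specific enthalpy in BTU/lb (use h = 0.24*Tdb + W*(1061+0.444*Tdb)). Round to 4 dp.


h = 0.24*64.8 + 0.0097*(1061+0.444*64.8) = 26.1228 BTU/lb

26.1228 BTU/lb


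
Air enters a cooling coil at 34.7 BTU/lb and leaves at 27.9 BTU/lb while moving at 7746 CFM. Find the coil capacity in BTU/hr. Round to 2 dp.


Q = 4.5 * 7746 * (34.7 - 27.9) = 237027.60 BTU/hr

237027.60 BTU/hr


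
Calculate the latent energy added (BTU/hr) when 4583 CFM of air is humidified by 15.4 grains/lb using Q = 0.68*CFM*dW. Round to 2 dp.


Q = 0.68 * 4583 * 15.4 = 47993.18 BTU/hr

47993.18 BTU/hr


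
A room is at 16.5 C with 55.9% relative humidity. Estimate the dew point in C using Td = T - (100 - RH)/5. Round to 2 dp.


Td = 16.5 - (100-55.9)/5 = 7.68 C

7.68 C


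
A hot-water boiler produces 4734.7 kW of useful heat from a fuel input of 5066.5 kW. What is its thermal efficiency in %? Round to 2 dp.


eta = (4734.7/5066.5)*100 = 93.45 %

93.45 %


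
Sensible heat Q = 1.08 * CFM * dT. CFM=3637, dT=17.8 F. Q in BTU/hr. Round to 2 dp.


Q = 1.08 * 3637 * 17.8 = 69917.69 BTU/hr

69917.69 BTU/hr


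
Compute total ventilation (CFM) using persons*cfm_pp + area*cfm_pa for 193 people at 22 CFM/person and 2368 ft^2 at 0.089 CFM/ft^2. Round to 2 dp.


Total = 193*22 + 2368*0.089 = 4456.75 CFM

4456.75 CFM


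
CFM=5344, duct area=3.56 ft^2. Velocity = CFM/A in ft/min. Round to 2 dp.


V = 5344 / 3.56 = 1501.12 ft/min

1501.12 ft/min


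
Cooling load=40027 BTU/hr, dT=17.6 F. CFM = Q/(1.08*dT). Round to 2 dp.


CFM = 40027 / (1.08 * 17.6) = 2105.80

2105.80 CFM


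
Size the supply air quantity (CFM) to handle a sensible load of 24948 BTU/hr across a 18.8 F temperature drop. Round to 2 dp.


CFM = 24948 / (1.08 * 18.8) = 1228.72

1228.72 CFM


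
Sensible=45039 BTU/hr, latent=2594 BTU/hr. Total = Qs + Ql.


Qt = 45039 + 2594 = 47633 BTU/hr

47633 BTU/hr


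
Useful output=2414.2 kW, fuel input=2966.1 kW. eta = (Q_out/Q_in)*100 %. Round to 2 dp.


eta = (2414.2/2966.1)*100 = 81.39 %

81.39 %


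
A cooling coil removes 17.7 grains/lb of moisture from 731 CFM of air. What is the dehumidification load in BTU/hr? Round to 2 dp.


Q = 0.68 * 731 * 17.7 = 8798.32 BTU/hr

8798.32 BTU/hr


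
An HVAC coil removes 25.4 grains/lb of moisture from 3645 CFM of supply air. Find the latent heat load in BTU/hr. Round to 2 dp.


Q = 0.68 * 3645 * 25.4 = 62956.44 BTU/hr

62956.44 BTU/hr


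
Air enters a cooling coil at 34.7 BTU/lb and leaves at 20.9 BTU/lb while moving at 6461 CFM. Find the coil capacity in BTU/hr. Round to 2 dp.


Q = 4.5 * 6461 * (34.7 - 20.9) = 401228.10 BTU/hr

401228.10 BTU/hr


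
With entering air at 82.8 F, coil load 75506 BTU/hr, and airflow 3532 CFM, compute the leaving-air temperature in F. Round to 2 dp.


dT = 75506/(1.08*3532) = 19.7942
T_leave = 82.8 - 19.7942 = 63.01 F

63.01 F


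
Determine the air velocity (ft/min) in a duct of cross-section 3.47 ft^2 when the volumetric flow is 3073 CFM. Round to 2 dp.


V = 3073 / 3.47 = 885.59 ft/min

885.59 ft/min


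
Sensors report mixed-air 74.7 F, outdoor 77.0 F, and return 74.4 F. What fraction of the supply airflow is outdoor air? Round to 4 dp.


frac = (74.7 - 74.4) / (77.0 - 74.4) = 0.1154

0.1154


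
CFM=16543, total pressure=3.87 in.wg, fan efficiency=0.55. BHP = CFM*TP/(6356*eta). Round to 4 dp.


BHP = 16543 * 3.87 / (6356 * 0.55) = 18.3138 hp

18.3138 hp


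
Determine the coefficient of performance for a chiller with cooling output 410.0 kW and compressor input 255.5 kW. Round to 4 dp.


COP = 410.0 / 255.5 = 1.6047

1.6047


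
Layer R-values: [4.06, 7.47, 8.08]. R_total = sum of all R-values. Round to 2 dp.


R_total = 4.06 + 7.47 + 8.08 = 19.61

19.61


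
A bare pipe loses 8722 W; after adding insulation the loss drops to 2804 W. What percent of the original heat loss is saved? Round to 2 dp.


Savings = ((8722-2804)/8722)*100 = 67.85 %

67.85 %


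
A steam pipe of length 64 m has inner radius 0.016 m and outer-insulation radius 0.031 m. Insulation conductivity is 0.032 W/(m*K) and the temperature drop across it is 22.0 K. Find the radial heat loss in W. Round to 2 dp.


Q = 2*pi*0.032*64*22.0/ln(0.031/0.016) = 428.03 W

428.03 W


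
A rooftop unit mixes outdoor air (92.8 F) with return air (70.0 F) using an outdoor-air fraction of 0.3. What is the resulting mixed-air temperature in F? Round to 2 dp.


T_mix = 0.3*92.8 + 0.7*70.0 = 76.84 F

76.84 F


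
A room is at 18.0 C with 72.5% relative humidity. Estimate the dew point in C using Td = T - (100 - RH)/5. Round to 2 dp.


Td = 18.0 - (100-72.5)/5 = 12.50 C

12.50 C


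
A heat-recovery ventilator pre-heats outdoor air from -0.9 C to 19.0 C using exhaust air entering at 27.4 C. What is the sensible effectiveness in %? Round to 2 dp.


eff = (19.0-(-0.9))/(27.4-(-0.9))*100 = 70.32 %

70.32 %


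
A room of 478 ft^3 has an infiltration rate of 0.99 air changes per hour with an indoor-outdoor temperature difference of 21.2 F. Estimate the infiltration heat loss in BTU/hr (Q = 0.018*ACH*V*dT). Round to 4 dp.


Q = 0.018 * 0.99 * 478 * 21.2 = 180.5808 BTU/hr

180.5808 BTU/hr


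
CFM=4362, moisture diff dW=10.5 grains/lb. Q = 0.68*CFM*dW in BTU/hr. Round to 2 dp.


Q = 0.68 * 4362 * 10.5 = 31144.68 BTU/hr

31144.68 BTU/hr


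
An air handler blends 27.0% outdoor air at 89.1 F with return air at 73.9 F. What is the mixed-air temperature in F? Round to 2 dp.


T_mix = 73.9 + (27.0/100)*(89.1-73.9) = 78.00 F

78.00 F


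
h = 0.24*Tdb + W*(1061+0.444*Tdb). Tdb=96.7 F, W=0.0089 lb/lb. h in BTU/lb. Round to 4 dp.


h = 0.24*96.7 + 0.0089*(1061+0.444*96.7) = 33.0330 BTU/lb

33.0330 BTU/lb


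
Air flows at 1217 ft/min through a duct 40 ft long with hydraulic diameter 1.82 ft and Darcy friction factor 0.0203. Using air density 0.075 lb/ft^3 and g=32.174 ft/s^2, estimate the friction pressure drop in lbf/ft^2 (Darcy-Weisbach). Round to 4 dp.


v_fps = 1217/60 = 20.2833 ft/s
dp = 0.0203*(40/1.82)*0.075*20.2833^2/(2*32.174) = 0.2139 lbf/ft^2

0.2139 lbf/ft^2


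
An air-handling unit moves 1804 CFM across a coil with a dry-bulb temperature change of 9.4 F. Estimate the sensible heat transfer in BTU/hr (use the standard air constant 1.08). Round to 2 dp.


Q = 1.08 * 1804 * 9.4 = 18314.21 BTU/hr

18314.21 BTU/hr


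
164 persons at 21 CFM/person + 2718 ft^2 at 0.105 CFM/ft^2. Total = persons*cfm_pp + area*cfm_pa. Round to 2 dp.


Total = 164*21 + 2718*0.105 = 3729.39 CFM

3729.39 CFM


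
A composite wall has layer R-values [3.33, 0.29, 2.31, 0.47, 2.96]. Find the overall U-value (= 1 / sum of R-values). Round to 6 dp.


R_total = 3.33 + 0.29 + 2.31 + 0.47 + 2.96 = 9.36
U = 1/9.36 = 0.106838

0.106838


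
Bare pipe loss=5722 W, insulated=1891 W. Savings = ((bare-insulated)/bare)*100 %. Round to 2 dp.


Savings = ((5722-1891)/5722)*100 = 66.95 %

66.95 %


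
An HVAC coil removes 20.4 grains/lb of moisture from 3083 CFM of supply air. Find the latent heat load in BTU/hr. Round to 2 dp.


Q = 0.68 * 3083 * 20.4 = 42767.38 BTU/hr

42767.38 BTU/hr


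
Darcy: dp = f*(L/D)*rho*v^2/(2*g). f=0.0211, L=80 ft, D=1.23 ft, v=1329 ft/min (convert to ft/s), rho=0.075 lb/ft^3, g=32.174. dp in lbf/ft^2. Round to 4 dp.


v_fps = 1329/60 = 22.15 ft/s
dp = 0.0211*(80/1.23)*0.075*22.15^2/(2*32.174) = 0.7848 lbf/ft^2

0.7848 lbf/ft^2


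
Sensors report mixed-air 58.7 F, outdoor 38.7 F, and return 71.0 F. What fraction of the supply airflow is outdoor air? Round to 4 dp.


frac = (58.7 - 71.0) / (38.7 - 71.0) = 0.3808

0.3808


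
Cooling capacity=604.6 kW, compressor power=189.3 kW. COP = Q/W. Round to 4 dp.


COP = 604.6 / 189.3 = 3.1939

3.1939


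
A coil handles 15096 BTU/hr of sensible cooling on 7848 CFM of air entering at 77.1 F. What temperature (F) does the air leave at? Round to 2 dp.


dT = 15096/(1.08*7848) = 1.7811
T_leave = 77.1 - 1.7811 = 75.32 F

75.32 F


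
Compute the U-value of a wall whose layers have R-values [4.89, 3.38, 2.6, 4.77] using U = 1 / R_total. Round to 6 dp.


R_total = 4.89 + 3.38 + 2.6 + 4.77 = 15.64
U = 1/15.64 = 0.063939

0.063939


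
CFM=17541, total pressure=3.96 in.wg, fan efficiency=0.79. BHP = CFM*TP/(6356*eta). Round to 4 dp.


BHP = 17541 * 3.96 / (6356 * 0.79) = 13.8337 hp

13.8337 hp


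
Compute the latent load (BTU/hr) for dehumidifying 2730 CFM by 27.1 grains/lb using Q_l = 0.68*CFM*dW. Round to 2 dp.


Q = 0.68 * 2730 * 27.1 = 50308.44 BTU/hr

50308.44 BTU/hr


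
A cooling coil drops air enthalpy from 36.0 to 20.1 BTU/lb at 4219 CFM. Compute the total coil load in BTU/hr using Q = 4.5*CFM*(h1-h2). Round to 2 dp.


Q = 4.5 * 4219 * (36.0 - 20.1) = 301869.45 BTU/hr

301869.45 BTU/hr


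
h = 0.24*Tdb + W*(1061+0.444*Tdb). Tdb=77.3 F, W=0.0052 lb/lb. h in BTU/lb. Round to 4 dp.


h = 0.24*77.3 + 0.0052*(1061+0.444*77.3) = 24.2477 BTU/lb

24.2477 BTU/lb


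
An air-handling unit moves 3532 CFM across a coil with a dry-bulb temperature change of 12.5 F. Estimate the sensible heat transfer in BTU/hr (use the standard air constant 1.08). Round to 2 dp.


Q = 1.08 * 3532 * 12.5 = 47682.00 BTU/hr

47682.00 BTU/hr


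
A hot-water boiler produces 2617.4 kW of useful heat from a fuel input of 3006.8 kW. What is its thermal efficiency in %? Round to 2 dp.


eta = (2617.4/3006.8)*100 = 87.05 %

87.05 %


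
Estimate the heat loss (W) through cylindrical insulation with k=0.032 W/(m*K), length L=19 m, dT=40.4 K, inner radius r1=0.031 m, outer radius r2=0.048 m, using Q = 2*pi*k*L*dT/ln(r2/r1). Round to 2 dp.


Q = 2*pi*0.032*19*40.4/ln(0.048/0.031) = 353.00 W

353.00 W


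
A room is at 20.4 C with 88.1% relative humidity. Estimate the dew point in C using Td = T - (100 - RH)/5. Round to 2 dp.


Td = 20.4 - (100-88.1)/5 = 18.02 C

18.02 C


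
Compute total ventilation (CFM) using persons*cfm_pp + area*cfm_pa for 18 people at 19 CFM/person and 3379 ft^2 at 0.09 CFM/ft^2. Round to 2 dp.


Total = 18*19 + 3379*0.09 = 646.11 CFM

646.11 CFM


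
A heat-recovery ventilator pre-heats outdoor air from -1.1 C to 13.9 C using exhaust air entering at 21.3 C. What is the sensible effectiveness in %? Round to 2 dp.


eff = (13.9-(-1.1))/(21.3-(-1.1))*100 = 66.96 %

66.96 %


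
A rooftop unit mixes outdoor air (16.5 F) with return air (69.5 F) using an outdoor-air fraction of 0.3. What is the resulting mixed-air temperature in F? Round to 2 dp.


T_mix = 0.3*16.5 + 0.7*69.5 = 53.60 F

53.60 F


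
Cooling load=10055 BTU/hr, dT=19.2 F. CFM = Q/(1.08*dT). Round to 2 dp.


CFM = 10055 / (1.08 * 19.2) = 484.91

484.91 CFM


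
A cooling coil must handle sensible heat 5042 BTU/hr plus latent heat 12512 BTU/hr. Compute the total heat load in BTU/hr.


Qt = 5042 + 12512 = 17554 BTU/hr

17554 BTU/hr


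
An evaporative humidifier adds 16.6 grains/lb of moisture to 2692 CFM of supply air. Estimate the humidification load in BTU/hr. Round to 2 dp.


Q = 0.68 * 2692 * 16.6 = 30387.30 BTU/hr

30387.30 BTU/hr


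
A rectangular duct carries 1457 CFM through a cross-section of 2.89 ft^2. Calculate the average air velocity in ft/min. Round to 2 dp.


V = 1457 / 2.89 = 504.15 ft/min

504.15 ft/min


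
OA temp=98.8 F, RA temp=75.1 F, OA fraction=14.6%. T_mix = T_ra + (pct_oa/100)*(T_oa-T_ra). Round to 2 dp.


T_mix = 75.1 + (14.6/100)*(98.8-75.1) = 78.56 F

78.56 F


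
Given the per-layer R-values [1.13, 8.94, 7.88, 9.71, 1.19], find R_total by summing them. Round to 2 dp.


R_total = 1.13 + 8.94 + 7.88 + 9.71 + 1.19 = 28.85

28.85


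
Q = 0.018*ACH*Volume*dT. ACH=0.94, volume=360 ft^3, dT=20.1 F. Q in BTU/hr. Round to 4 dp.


Q = 0.018 * 0.94 * 360 * 20.1 = 122.4331 BTU/hr

122.4331 BTU/hr


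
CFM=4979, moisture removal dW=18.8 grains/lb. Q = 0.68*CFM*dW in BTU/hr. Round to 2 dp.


Q = 0.68 * 4979 * 18.8 = 63651.54 BTU/hr

63651.54 BTU/hr


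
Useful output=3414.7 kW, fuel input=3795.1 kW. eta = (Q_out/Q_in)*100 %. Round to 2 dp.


eta = (3414.7/3795.1)*100 = 89.98 %

89.98 %


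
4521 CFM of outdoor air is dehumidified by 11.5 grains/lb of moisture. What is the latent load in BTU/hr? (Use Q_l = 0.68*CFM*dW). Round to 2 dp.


Q = 0.68 * 4521 * 11.5 = 35354.22 BTU/hr

35354.22 BTU/hr


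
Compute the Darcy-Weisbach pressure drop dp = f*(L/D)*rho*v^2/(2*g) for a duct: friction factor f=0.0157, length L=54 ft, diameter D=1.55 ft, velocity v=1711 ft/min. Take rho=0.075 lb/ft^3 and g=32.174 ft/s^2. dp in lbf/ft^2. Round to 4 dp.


v_fps = 1711/60 = 28.5167 ft/s
dp = 0.0157*(54/1.55)*0.075*28.5167^2/(2*32.174) = 0.5184 lbf/ft^2

0.5184 lbf/ft^2


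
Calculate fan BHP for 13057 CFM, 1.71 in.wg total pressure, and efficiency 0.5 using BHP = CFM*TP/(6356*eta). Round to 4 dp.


BHP = 13057 * 1.71 / (6356 * 0.5) = 7.0256 hp

7.0256 hp


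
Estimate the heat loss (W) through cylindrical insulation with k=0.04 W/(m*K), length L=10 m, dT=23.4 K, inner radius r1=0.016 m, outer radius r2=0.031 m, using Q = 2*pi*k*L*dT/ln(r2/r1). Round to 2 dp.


Q = 2*pi*0.04*10*23.4/ln(0.031/0.016) = 88.92 W

88.92 W


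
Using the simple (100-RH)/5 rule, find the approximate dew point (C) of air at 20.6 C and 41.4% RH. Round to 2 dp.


Td = 20.6 - (100-41.4)/5 = 8.88 C

8.88 C


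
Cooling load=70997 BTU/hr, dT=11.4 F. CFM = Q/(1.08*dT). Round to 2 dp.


CFM = 70997 / (1.08 * 11.4) = 5766.49

5766.49 CFM


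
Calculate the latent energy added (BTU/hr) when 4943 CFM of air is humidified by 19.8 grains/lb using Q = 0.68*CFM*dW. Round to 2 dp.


Q = 0.68 * 4943 * 19.8 = 66552.55 BTU/hr

66552.55 BTU/hr


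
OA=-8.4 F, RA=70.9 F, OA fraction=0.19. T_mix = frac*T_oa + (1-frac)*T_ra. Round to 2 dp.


T_mix = 0.19*(-8.4) + 0.81*70.9 = 55.83 F

55.83 F


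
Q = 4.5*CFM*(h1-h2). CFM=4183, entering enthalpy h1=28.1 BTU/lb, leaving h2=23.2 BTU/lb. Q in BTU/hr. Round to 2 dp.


Q = 4.5 * 4183 * (28.1 - 23.2) = 92235.15 BTU/hr

92235.15 BTU/hr


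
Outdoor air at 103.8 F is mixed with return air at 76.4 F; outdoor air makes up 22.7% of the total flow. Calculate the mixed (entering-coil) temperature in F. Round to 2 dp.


T_mix = 76.4 + (22.7/100)*(103.8-76.4) = 82.62 F

82.62 F


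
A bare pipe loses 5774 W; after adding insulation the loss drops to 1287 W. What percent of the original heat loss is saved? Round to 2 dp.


Savings = ((5774-1287)/5774)*100 = 77.71 %

77.71 %


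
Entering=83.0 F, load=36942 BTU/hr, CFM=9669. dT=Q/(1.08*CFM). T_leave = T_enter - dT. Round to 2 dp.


dT = 36942/(1.08*9669) = 3.5377
T_leave = 83.0 - 3.5377 = 79.46 F

79.46 F


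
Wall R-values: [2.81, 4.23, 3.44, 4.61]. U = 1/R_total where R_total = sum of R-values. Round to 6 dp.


R_total = 2.81 + 4.23 + 3.44 + 4.61 = 15.09
U = 1/15.09 = 0.066269

0.066269


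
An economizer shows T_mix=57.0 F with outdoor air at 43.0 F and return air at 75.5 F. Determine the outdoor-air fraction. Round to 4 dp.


frac = (57.0 - 75.5) / (43.0 - 75.5) = 0.5692

0.5692


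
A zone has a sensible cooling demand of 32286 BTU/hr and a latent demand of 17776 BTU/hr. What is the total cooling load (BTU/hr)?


Qt = 32286 + 17776 = 50062 BTU/hr

50062 BTU/hr


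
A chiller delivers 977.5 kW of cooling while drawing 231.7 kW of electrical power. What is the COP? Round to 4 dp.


COP = 977.5 / 231.7 = 4.2188

4.2188


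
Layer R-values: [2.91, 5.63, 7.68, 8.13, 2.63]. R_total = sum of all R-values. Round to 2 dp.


R_total = 2.91 + 5.63 + 7.68 + 8.13 + 2.63 = 26.98

26.98


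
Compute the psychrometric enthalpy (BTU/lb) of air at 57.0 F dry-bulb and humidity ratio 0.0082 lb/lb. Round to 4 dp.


h = 0.24*57.0 + 0.0082*(1061+0.444*57.0) = 22.5877 BTU/lb

22.5877 BTU/lb


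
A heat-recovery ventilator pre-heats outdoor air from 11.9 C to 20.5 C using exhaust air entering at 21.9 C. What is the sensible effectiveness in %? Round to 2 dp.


eff = (20.5-11.9)/(21.9-11.9)*100 = 86.00 %

86.00 %


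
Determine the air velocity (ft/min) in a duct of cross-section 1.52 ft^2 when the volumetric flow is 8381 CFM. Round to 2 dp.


V = 8381 / 1.52 = 5513.82 ft/min

5513.82 ft/min


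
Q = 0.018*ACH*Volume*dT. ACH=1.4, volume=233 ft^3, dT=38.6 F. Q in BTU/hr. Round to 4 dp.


Q = 0.018 * 1.4 * 233 * 38.6 = 226.6438 BTU/hr

226.6438 BTU/hr


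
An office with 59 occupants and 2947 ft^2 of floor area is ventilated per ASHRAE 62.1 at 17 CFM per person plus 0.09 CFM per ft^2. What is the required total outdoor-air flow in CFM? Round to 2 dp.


Total = 59*17 + 2947*0.09 = 1268.23 CFM

1268.23 CFM


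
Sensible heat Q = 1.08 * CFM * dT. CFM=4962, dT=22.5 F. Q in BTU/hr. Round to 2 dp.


Q = 1.08 * 4962 * 22.5 = 120576.60 BTU/hr

120576.60 BTU/hr


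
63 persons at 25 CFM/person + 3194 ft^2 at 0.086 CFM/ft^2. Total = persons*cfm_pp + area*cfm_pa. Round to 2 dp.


Total = 63*25 + 3194*0.086 = 1849.68 CFM

1849.68 CFM


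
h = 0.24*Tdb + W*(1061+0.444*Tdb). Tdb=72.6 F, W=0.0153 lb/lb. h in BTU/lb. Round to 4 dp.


h = 0.24*72.6 + 0.0153*(1061+0.444*72.6) = 34.1505 BTU/lb

34.1505 BTU/lb


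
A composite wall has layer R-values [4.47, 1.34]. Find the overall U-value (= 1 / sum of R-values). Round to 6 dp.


R_total = 4.47 + 1.34 = 5.81
U = 1/5.81 = 0.172117

0.172117


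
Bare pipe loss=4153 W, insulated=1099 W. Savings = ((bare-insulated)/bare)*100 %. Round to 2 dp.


Savings = ((4153-1099)/4153)*100 = 73.54 %

73.54 %


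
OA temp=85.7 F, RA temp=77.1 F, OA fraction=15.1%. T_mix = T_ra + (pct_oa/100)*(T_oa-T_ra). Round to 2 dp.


T_mix = 77.1 + (15.1/100)*(85.7-77.1) = 78.40 F

78.40 F


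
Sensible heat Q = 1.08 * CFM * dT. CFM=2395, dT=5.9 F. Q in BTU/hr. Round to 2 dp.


Q = 1.08 * 2395 * 5.9 = 15260.94 BTU/hr

15260.94 BTU/hr


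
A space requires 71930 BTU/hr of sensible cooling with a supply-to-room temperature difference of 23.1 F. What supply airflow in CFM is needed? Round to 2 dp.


CFM = 71930 / (1.08 * 23.1) = 2883.20

2883.20 CFM


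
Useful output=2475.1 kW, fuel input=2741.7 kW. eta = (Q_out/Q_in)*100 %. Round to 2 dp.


eta = (2475.1/2741.7)*100 = 90.28 %

90.28 %


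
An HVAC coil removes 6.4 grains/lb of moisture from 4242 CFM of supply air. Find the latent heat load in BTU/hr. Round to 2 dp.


Q = 0.68 * 4242 * 6.4 = 18461.18 BTU/hr

18461.18 BTU/hr


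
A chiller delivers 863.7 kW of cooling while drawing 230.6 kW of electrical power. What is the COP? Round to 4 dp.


COP = 863.7 / 230.6 = 3.7454

3.7454


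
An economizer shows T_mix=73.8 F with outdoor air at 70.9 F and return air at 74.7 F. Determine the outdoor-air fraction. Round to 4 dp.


frac = (73.8 - 74.7) / (70.9 - 74.7) = 0.2368

0.2368


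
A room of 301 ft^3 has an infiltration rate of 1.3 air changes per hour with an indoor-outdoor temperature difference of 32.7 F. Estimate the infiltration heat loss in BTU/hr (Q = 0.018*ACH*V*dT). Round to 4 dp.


Q = 0.018 * 1.3 * 301 * 32.7 = 230.3192 BTU/hr

230.3192 BTU/hr


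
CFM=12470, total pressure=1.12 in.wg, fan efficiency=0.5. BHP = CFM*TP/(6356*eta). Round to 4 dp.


BHP = 12470 * 1.12 / (6356 * 0.5) = 4.3947 hp

4.3947 hp


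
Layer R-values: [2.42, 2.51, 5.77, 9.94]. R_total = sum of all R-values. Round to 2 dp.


R_total = 2.42 + 2.51 + 5.77 + 9.94 = 20.64

20.64


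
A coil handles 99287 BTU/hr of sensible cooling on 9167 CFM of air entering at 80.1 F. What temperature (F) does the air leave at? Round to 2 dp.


dT = 99287/(1.08*9167) = 10.0286
T_leave = 80.1 - 10.0286 = 70.07 F

70.07 F


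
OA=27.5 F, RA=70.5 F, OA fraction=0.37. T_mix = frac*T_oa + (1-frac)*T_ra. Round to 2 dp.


T_mix = 0.37*27.5 + 0.63*70.5 = 54.59 F

54.59 F


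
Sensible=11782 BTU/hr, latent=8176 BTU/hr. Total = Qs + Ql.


Qt = 11782 + 8176 = 19958 BTU/hr

19958 BTU/hr


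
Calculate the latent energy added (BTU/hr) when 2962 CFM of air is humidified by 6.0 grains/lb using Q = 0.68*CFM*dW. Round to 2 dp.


Q = 0.68 * 2962 * 6.0 = 12084.96 BTU/hr

12084.96 BTU/hr


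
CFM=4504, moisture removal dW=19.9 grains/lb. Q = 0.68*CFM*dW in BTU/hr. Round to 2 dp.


Q = 0.68 * 4504 * 19.9 = 60948.13 BTU/hr

60948.13 BTU/hr


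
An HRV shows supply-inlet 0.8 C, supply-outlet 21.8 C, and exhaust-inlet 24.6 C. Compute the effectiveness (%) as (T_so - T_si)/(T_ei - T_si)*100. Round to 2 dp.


eff = (21.8-0.8)/(24.6-0.8)*100 = 88.24 %

88.24 %
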